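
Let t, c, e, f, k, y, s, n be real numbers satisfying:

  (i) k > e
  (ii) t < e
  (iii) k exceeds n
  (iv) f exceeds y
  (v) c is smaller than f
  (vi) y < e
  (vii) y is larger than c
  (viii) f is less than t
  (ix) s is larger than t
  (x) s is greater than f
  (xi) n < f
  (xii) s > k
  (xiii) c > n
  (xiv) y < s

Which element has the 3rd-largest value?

e

Chaining the given pairs: n < c < y < f < t < e < k < s.
The 3rd largest is e.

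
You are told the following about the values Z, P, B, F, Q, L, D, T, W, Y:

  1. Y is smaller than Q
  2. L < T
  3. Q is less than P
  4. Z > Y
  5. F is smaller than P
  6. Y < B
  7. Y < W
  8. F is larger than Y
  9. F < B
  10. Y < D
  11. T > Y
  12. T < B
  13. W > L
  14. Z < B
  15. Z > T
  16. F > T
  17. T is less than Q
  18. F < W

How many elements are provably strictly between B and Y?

3

The relations place Y below B. An element lies strictly between them when it is forced above Y and also forced below B.
Above Y: {T, Q, F, Z, W, D, P}. Below B: {L, T, F, Z}.
Intersection: {T, F, Z} — 3.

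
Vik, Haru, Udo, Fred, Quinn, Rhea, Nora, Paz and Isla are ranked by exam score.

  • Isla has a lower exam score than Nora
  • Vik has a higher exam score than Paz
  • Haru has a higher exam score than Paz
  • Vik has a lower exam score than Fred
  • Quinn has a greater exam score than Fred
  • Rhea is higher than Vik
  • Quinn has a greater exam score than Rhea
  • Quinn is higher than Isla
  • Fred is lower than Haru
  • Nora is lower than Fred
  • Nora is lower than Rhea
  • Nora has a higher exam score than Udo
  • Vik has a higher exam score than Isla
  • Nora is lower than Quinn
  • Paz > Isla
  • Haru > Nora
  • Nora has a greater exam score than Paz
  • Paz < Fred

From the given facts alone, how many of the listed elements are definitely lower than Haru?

The elements the relations force below Haru are Isla, Udo, Paz, Nora, Vik, Fred — no chain reaches any other.
That is 6.

6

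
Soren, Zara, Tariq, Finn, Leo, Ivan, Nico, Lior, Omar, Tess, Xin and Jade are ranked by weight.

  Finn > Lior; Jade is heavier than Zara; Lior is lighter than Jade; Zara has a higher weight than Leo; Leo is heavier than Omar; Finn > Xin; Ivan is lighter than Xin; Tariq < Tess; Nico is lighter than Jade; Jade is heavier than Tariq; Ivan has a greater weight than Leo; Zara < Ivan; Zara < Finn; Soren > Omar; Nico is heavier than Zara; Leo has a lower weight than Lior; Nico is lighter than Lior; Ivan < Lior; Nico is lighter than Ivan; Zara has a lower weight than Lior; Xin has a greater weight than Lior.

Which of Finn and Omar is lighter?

Omar

Link the given pairs in sequence: Omar < Leo; Leo < Zara; Zara < Nico; Nico < Ivan; Ivan < Lior; Lior < Xin; Xin < Finn.
Chaining these gives Omar < Leo < Zara < Nico < Ivan < Lior < Xin < Finn.
So Omar < Finn; Omar is the lighter of the two.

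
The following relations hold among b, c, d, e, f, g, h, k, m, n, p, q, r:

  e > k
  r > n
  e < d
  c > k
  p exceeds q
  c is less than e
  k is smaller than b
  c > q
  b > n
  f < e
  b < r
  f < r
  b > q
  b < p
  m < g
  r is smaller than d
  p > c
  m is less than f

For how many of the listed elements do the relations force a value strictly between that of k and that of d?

4

The relations place k below d. An element lies strictly between them when it is forced above k and also forced below d.
Above k: {b, c, r, e, p}. Below d: {n, m, q, b, c, f, r, e}.
Intersection: {b, c, r, e} — 4.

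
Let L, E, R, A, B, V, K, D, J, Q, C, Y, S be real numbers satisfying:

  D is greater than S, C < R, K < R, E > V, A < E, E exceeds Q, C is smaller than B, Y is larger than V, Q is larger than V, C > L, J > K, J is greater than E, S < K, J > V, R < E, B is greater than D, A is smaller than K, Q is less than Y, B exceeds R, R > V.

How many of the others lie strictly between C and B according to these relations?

The relations place C below B. An element lies strictly between them when it is forced above C and also forced below B.
Above C: {R, E, J}. Below B: {L, S, A, K, V, R, D}.
Intersection: {R} — 1.

1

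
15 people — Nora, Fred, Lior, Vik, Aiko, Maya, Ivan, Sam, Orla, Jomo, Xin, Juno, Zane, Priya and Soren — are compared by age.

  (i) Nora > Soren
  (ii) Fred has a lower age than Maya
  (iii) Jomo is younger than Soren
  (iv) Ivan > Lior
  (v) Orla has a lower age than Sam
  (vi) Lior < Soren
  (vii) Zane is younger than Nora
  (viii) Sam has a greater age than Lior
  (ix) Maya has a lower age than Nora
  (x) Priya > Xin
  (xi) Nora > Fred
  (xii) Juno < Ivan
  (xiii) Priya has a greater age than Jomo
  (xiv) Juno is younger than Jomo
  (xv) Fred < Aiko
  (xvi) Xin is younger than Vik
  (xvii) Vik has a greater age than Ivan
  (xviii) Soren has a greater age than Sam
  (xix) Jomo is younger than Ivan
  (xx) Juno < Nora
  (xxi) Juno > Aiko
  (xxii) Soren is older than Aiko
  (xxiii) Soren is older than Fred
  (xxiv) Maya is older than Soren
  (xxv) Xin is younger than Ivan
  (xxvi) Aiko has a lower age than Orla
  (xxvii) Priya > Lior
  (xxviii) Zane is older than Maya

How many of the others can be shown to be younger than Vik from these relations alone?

7

Directly below Vik: Xin, Ivan.
One step further: Lior, Juno, Jomo (5 so far).
One step further: Aiko (6 so far).
One step further: Fred (7 so far).
Nothing else is reachable below Vik; 7 in all.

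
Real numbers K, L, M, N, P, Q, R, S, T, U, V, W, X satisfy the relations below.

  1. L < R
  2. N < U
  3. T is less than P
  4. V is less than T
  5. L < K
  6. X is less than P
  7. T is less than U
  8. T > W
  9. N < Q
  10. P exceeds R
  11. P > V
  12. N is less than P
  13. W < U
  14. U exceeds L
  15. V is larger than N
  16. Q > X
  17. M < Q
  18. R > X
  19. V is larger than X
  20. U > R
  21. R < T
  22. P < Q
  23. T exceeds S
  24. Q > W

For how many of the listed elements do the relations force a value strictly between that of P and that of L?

Chaining upward from L reaches: R, T, K, Q, U.
Chaining downward from P reaches: N, W, X, R, V, S, T.
Strictly between L and P are those in both lists: R, T — 2 elements.

2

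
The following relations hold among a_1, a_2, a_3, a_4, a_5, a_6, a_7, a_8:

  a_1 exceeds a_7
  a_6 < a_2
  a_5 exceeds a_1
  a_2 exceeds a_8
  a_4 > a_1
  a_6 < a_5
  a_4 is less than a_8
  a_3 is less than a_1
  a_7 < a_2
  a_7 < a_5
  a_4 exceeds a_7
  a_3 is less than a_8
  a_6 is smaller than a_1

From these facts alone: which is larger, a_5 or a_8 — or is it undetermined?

undetermined

Following every chain through a_8: above a_8 we get a_2; below a_8 we get a_7, a_3, a_6, a_1, a_4.
a_5 is not reached, and no chain runs the other way from a_5 to a_8.
So the given relations leave the order of a_8 and a_5 undetermined.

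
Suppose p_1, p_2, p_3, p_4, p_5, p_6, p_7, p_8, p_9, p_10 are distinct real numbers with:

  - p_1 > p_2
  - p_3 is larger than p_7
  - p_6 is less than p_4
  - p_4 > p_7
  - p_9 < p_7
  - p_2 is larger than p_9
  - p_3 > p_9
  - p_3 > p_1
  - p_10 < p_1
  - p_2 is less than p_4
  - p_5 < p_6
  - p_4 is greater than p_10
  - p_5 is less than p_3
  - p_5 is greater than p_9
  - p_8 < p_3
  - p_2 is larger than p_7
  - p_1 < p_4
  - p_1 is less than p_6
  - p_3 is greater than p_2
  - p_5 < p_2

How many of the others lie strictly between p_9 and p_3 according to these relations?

4

The relations place p_9 below p_3. An element lies strictly between them when it is forced above p_9 and also forced below p_3.
Above p_9: {p_5, p_7, p_2, p_1, p_6, p_4}. Below p_3: {p_5, p_7, p_8, p_2, p_10, p_1}.
Intersection: {p_5, p_7, p_2, p_1} — 4.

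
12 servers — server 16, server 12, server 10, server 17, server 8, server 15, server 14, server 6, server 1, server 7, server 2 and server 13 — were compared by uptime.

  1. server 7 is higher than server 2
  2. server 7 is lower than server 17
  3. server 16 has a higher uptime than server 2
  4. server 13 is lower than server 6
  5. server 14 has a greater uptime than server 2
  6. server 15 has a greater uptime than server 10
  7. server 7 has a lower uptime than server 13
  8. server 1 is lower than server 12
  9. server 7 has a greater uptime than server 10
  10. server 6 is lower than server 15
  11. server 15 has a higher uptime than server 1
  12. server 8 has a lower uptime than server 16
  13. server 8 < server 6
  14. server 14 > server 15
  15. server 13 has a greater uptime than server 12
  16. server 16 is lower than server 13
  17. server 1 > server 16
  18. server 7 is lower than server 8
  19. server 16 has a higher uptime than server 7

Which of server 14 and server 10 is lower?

The relevant relations are server 10 < server 7; server 7 < server 16; server 16 < server 1; server 1 < server 12; server 12 < server 13; server 13 < server 6; server 6 < server 15; server 15 < server 14.
Chaining these gives server 10 < server 7 < server 16 < server 1 < server 12 < server 13 < server 6 < server 15 < server 14.
So server 10 < server 14; server 10 is the lower of the two.

server 10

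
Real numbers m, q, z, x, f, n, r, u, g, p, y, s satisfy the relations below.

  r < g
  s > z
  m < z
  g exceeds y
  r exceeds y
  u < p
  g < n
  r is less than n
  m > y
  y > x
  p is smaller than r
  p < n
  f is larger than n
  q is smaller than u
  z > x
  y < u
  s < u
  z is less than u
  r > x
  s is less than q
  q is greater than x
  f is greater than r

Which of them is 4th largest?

r

The consecutive relations fix a unique order: x < y < m < z < s < q < u < p < r < g < n < f.
Counting 4 from the largest end gives r.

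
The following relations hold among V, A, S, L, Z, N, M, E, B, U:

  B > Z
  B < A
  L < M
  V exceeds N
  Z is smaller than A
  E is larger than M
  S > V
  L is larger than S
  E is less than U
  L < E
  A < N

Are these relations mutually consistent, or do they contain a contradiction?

consistent

The single ordering Z < B < A < N < V < S < L < M < E < U satisfies every listed relation, so no contradiction arises.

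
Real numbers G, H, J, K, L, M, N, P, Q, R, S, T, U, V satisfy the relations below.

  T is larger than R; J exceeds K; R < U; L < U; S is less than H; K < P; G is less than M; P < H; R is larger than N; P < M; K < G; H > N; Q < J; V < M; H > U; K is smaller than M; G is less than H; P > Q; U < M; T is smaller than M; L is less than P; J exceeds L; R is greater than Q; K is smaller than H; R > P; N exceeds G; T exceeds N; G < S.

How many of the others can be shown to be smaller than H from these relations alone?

From H the given relations immediately reach K, G, N, P, S, U.
From those, L, Q, R — 9 in total.
No other element is forced below H by the given relations, so the count is 9.

9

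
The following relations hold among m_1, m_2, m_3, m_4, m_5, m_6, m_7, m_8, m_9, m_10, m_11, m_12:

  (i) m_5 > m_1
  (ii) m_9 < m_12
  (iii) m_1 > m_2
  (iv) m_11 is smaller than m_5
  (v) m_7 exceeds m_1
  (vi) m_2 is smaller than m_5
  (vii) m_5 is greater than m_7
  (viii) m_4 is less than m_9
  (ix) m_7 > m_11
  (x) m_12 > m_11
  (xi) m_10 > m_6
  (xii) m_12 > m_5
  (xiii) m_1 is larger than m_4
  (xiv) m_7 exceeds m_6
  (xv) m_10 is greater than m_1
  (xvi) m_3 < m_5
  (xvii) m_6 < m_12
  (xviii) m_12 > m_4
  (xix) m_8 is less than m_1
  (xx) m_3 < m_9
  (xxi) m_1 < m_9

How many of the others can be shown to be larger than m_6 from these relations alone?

The elements the relations force above m_6 are m_7, m_5, m_12, m_10 — no chain reaches any other.
That is 4.

4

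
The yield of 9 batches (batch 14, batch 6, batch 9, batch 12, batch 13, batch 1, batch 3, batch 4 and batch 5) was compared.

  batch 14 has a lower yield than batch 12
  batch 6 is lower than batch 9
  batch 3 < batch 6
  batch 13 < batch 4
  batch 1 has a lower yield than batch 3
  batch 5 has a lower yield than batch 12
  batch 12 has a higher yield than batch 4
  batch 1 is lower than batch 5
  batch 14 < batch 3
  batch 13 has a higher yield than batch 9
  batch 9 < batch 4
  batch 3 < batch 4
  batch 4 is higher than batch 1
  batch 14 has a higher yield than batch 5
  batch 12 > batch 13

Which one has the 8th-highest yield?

Piecing the relations together gives one ordering: batch 1 < batch 5 < batch 14 < batch 3 < batch 6 < batch 9 < batch 13 < batch 4 < batch 12.
The 8th largest is batch 5.

batch 5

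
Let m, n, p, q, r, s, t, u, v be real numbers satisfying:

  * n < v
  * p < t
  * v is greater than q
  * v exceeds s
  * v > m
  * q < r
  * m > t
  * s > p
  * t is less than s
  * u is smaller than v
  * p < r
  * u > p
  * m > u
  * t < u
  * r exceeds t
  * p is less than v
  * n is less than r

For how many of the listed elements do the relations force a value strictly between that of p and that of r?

The relations place p below r. An element lies strictly between them when it is forced above p and also forced below r.
Above p: {t, u, s, m, v}. Below r: {q, t, n}.
Intersection: {t} — 1.

1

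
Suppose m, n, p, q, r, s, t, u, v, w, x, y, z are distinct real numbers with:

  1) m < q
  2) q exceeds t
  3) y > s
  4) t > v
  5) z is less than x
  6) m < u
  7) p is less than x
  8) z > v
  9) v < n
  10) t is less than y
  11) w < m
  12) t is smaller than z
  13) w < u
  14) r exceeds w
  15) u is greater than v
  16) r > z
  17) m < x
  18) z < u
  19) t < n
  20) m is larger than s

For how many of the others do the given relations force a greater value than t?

The elements the relations force above t are y, z, q, u, r, n, x — no chain reaches any other.
That is 7.

7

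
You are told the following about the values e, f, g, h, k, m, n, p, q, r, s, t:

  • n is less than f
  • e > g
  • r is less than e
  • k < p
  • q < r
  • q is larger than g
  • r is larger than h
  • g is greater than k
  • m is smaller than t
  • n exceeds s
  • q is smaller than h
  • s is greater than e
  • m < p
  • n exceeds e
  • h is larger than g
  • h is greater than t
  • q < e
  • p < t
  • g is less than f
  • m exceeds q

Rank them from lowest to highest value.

k < g < q < m < p < t < h < r < e < s < n < f

Nothing is placed below k, so it is least; from there k < g; g < q; q < m; m < p; p < t; t < h; h < r; r < e; e < s; s < n; n < f, each given directly.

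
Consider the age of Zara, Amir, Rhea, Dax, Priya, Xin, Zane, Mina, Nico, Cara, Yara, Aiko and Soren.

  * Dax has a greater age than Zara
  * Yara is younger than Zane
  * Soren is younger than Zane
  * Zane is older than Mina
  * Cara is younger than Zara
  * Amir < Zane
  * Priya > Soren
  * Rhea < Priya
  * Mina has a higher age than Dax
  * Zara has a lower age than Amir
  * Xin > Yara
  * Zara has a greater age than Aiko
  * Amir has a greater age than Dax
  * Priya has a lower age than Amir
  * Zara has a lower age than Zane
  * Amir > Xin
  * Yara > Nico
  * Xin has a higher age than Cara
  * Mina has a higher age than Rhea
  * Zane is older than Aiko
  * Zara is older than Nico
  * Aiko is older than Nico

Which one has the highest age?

Nico is not greatest since Nico < Aiko; Aiko is not greatest since Aiko < Zane; Cara is not greatest since Cara < Zara; Rhea is not greatest since Rhea < Priya; Zara is not greatest since Zara < Zane; Soren is not greatest since Soren < Priya; Yara is not greatest since Yara < Zane; Dax is not greatest since Dax < Amir; Mina is not greatest since Mina < Zane; Priya is not greatest since Priya < Amir; Xin is not greatest since Xin < Amir; Amir is not greatest since Amir < Zane.
Only Zane has nothing above it, so Zane is the highest age.

Zane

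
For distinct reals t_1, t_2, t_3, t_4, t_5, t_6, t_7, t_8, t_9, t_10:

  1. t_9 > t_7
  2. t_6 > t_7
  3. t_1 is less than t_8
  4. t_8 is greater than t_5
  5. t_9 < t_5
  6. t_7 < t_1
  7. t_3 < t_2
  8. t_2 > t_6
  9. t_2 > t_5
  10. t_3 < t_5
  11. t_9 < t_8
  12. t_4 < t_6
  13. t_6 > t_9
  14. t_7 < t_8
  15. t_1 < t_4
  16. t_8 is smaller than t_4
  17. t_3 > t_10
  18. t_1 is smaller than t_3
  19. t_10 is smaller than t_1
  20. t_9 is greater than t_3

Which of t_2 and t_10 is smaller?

t_10

Link the given pairs in sequence: t_10 < t_1; t_1 < t_3; t_3 < t_9; t_9 < t_5; t_5 < t_8; t_8 < t_4; t_4 < t_6; t_6 < t_2.
Together: t_10 < t_1 < t_3 < t_9 < t_5 < t_8 < t_4 < t_6 < t_2.
So t_10 < t_2; t_10 is the smaller of the two.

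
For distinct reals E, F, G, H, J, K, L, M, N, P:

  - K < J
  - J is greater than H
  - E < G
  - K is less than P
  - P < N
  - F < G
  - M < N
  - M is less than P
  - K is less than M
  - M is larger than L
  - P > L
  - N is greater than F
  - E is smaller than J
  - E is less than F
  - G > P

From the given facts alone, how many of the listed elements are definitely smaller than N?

Directly below N: M, P, F.
One step further: L, K, E (6 so far).
Nothing else is reachable below N; 6 in all.

6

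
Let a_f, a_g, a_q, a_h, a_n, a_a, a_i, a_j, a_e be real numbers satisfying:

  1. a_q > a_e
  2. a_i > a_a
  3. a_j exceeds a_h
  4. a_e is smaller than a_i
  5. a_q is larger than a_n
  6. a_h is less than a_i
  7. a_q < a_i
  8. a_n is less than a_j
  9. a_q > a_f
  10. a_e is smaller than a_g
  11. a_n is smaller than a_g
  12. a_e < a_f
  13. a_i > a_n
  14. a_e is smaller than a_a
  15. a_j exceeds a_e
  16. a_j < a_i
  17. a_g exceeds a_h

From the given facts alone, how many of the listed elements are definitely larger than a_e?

Directly above a_e: a_f, a_a, a_j, a_q, a_g, a_i.
Nothing else is reachable above a_e; 6 in all.

6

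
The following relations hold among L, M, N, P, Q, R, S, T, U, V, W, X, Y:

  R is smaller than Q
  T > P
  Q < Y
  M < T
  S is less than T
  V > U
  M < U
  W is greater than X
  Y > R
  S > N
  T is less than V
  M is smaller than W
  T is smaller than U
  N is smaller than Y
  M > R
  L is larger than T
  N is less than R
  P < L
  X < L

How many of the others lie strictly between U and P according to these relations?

The relations place P below U. An element lies strictly between them when it is forced above P and also forced below U.
Above P: {T, L, V}. Below U: {N, R, M, S, T}.
Intersection: {T} — 1.

1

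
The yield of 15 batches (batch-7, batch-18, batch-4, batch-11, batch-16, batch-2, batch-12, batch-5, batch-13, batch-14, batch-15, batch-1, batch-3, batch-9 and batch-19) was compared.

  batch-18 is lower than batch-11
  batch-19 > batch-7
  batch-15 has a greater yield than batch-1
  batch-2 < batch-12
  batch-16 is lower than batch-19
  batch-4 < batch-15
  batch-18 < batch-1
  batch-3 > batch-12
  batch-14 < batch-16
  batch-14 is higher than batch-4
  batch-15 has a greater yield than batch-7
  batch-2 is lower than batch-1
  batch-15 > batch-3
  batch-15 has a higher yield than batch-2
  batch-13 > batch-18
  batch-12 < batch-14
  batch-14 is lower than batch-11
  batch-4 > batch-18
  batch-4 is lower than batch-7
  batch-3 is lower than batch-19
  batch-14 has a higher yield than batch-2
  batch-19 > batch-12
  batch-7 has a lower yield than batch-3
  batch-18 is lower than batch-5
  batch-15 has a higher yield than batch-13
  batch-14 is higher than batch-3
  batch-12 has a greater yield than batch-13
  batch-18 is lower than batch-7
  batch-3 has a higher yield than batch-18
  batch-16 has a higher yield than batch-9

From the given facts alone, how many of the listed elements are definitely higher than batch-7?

6

Directly above batch-7: batch-3, batch-15, batch-19.
One step further: batch-14 (4 so far).
One step further: batch-16, batch-11 (6 so far).
Nothing else is reachable above batch-7; 6 in all.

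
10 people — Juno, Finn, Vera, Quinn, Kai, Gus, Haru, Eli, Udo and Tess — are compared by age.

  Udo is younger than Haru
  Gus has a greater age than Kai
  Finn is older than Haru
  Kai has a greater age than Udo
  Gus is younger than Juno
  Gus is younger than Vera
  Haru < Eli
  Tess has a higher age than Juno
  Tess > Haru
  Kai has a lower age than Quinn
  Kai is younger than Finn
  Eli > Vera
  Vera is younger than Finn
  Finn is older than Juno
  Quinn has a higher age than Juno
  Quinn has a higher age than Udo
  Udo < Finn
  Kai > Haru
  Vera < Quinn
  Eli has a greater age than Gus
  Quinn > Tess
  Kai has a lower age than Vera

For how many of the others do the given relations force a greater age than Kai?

7

From Kai the given relations immediately reach Gus, Vera, Finn, Quinn.
From those, Juno, Eli — 6 in total.
From those, Tess — 7 in total.
Nothing else is reachable above Kai; 7 in all.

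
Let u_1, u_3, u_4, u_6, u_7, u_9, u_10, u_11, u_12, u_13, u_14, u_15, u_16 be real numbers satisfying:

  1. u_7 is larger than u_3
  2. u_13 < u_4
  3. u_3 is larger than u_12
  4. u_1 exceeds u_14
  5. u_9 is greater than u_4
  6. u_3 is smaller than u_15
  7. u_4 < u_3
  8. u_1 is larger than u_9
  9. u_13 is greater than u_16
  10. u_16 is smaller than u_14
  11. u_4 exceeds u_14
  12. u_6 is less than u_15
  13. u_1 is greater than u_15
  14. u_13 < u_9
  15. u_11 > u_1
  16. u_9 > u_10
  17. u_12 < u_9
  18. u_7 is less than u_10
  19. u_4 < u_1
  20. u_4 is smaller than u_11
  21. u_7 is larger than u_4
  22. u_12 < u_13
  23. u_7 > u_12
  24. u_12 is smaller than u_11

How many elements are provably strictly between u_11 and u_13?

7

Chaining upward from u_13 reaches: u_4, u_3, u_7, u_10, u_9, u_15, u_1.
Chaining downward from u_11 reaches: u_16, u_12, u_14, u_4, u_3, u_7, u_6, u_10, u_9, u_15, u_1.
Strictly between u_13 and u_11 are those in both lists: u_4, u_3, u_7, u_10, u_9, u_15, u_1 — 7 elements.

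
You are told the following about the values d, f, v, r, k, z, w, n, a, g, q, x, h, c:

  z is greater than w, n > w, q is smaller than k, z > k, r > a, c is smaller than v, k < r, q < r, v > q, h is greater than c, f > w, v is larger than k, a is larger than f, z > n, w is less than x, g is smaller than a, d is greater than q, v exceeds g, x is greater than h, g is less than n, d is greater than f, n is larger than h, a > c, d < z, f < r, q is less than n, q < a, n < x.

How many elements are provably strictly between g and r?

The relations place g below r. An element lies strictly between them when it is forced above g and also forced below r.
Above g: {a, n, v, z, x}. Below r: {q, k, c, w, f, a}.
Intersection: {a} — 1.

1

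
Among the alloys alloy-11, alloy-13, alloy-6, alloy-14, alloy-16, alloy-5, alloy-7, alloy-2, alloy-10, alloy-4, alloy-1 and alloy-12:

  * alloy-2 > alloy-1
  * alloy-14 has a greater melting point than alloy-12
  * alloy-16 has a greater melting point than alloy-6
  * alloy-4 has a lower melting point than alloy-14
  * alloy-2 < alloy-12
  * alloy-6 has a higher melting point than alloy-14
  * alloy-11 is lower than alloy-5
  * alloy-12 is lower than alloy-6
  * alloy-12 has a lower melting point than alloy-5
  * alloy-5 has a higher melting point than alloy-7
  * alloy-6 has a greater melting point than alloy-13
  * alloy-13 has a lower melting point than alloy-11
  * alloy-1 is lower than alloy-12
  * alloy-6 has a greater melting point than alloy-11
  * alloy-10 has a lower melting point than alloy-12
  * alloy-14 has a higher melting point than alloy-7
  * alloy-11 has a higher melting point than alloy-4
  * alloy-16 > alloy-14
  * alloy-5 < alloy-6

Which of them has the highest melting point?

alloy-4 is not greatest since alloy-4 < alloy-11; alloy-10 is not greatest since alloy-10 < alloy-12; alloy-1 is not greatest since alloy-1 < alloy-12; alloy-2 is not greatest since alloy-2 < alloy-12; alloy-12 is not greatest since alloy-12 < alloy-14; alloy-13 is not greatest since alloy-13 < alloy-11; alloy-7 is not greatest since alloy-7 < alloy-5; alloy-11 is not greatest since alloy-11 < alloy-6; alloy-5 is not greatest since alloy-5 < alloy-6; alloy-14 is not greatest since alloy-14 < alloy-16; alloy-6 is not greatest since alloy-6 < alloy-16.
Only alloy-16 has nothing above it, so alloy-16 is the highest melting point.

alloy-16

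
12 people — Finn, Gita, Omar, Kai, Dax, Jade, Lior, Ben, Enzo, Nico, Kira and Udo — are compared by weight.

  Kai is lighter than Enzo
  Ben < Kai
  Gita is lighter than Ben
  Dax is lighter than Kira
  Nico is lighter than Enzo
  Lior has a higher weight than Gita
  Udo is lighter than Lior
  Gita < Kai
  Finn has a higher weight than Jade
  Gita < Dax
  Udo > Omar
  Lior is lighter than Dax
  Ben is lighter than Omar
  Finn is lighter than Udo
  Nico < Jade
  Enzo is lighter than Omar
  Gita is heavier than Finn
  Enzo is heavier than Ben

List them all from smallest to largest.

Each adjacent pair is fixed by a given relation: Nico < Jade; Jade < Finn; Finn < Gita; Gita < Ben; Ben < Kai; Kai < Enzo; Enzo < Omar; Omar < Udo; Udo < Lior; Lior < Dax; Dax < Kira. Chaining them end to end gives the full order.

Nico < Jade < Finn < Gita < Ben < Kai < Enzo < Omar < Udo < Lior < Dax < Kira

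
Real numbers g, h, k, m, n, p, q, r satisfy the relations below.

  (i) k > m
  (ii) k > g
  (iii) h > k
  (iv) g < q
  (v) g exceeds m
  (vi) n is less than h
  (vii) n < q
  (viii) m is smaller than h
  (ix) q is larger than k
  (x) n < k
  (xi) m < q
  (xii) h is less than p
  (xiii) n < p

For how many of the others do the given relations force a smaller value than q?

4

The elements the relations force below q are m, n, g, k — no chain reaches any other.
That is 4.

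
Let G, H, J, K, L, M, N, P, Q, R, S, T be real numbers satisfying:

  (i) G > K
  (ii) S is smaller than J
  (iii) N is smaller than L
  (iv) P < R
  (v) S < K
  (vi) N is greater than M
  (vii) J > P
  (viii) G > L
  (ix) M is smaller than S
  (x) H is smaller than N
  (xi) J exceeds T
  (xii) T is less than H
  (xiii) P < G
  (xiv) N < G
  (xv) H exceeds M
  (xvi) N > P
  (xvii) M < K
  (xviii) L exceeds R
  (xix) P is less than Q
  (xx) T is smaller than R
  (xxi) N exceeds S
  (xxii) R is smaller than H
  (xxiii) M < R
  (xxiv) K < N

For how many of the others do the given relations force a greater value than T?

6

Directly above T: R, H, J.
One step further: N, L (5 so far).
One step further: G (6 so far).
Nothing else is reachable above T; 6 in all.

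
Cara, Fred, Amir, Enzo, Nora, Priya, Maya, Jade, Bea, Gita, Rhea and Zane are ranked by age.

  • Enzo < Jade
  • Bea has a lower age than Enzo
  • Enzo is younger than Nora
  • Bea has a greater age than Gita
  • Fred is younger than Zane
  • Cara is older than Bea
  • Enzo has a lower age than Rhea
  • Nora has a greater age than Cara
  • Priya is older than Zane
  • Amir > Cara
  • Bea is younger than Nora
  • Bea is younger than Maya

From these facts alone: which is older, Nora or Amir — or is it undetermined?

undetermined

Following every chain through Nora: below Nora we get Gita, Bea, Cara, Enzo.
Amir is not reached, and no chain runs the other way from Amir to Nora.
So the given relations leave the order of Nora and Amir undetermined.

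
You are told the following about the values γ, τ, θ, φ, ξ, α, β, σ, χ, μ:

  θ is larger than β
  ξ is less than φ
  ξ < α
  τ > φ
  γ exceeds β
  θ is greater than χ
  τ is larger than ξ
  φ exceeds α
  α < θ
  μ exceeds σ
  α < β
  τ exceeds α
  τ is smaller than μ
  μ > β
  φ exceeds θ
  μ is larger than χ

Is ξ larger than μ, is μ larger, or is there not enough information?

ξ < α < β < θ < φ < τ < μ, by transitivity through α, β, θ, φ, τ.
So μ is larger.

μ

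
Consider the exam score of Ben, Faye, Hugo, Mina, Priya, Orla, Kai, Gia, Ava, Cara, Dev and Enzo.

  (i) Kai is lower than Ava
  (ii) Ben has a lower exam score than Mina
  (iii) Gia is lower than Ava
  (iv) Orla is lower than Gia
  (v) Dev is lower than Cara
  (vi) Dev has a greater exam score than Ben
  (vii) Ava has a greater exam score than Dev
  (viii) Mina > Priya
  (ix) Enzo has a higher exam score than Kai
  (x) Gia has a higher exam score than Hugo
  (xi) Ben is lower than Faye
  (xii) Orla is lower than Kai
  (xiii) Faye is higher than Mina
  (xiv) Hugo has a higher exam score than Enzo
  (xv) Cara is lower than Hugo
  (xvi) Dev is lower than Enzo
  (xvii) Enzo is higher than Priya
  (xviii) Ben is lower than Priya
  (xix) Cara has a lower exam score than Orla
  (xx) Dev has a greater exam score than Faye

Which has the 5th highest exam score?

Piecing the relations together gives one ordering: Ben < Priya < Mina < Faye < Dev < Cara < Orla < Kai < Enzo < Hugo < Gia < Ava.
Counting 5 from the largest end gives Kai.

Kai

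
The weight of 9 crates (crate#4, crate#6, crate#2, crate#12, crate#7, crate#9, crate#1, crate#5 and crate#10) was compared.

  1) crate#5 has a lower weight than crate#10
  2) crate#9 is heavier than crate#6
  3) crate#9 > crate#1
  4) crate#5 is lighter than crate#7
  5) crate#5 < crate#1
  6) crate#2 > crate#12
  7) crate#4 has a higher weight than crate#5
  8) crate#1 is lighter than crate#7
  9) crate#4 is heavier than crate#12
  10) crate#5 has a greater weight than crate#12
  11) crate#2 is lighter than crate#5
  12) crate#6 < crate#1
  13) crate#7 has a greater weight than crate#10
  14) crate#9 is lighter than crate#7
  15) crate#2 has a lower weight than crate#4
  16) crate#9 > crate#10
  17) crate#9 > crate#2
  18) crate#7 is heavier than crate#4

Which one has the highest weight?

crate#7

crate#12 is not greatest since crate#12 < crate#2; crate#2 is not greatest since crate#2 < crate#5; crate#5 is not greatest since crate#5 < crate#4; crate#10 is not greatest since crate#10 < crate#7; crate#6 is not greatest since crate#6 < crate#9; crate#1 is not greatest since crate#1 < crate#7; crate#9 is not greatest since crate#9 < crate#7; crate#4 is not greatest since crate#4 < crate#7.
Only crate#7 has nothing above it, so crate#7 is the highest weight.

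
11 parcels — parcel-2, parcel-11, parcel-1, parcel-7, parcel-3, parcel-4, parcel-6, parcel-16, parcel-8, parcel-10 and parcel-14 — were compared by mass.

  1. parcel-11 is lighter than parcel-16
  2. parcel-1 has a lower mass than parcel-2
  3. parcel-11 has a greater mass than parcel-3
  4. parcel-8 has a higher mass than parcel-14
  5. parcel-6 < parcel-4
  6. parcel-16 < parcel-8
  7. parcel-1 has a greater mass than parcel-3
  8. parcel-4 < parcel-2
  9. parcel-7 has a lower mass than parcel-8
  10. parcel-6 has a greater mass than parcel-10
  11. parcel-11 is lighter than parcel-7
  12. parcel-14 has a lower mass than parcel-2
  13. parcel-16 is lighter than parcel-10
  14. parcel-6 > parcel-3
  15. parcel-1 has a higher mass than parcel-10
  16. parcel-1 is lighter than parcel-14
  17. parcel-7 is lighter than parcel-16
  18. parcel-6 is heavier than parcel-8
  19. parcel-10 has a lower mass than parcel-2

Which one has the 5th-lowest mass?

Chaining the given pairs: parcel-3 < parcel-11 < parcel-7 < parcel-16 < parcel-10 < parcel-1 < parcel-14 < parcel-8 < parcel-6 < parcel-4 < parcel-2.
Counting 5 from the smallest end gives parcel-10.

parcel-10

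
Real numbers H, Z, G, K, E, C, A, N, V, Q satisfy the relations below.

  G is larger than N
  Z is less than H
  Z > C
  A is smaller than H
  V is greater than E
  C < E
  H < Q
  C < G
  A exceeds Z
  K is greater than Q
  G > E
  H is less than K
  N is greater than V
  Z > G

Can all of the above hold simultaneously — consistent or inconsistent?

The single ordering C < E < V < N < G < Z < A < H < Q < K satisfies every listed relation, so no contradiction arises.

consistent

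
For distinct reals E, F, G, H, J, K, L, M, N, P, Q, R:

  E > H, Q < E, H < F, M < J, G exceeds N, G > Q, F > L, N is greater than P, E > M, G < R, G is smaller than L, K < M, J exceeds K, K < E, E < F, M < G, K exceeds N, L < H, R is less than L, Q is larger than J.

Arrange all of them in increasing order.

P < N < K < M < J < Q < G < R < L < H < E < F

Each adjacent pair is fixed by a given relation: P < N; N < K; K < M; M < J; J < Q; Q < G; G < R; R < L; L < H; H < E; E < F. Chaining them end to end gives the full order.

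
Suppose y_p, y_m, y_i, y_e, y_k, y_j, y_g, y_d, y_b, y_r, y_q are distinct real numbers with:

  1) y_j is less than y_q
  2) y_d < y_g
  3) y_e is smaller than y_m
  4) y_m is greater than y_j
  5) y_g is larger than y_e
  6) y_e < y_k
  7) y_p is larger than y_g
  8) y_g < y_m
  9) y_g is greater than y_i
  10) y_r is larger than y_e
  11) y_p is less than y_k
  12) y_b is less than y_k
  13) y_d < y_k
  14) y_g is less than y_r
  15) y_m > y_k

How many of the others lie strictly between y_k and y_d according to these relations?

Chaining upward from y_d reaches: y_g, y_p, y_r, y_m.
Chaining downward from y_k reaches: y_e, y_i, y_g, y_b, y_p.
Strictly between y_d and y_k are those in both lists: y_g, y_p — 2 elements.

2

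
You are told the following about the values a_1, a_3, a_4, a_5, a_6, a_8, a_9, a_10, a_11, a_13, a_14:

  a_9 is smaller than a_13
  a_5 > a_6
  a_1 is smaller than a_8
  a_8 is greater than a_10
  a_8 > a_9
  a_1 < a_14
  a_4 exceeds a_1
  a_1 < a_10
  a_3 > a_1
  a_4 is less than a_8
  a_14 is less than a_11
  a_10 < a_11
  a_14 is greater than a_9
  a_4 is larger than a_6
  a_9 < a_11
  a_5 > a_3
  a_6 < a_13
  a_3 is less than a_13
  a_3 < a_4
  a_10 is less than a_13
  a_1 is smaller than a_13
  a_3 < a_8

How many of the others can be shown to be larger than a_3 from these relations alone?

The elements the relations force above a_3 are a_13, a_4, a_5, a_8 — no chain reaches any other.
That is 4.

4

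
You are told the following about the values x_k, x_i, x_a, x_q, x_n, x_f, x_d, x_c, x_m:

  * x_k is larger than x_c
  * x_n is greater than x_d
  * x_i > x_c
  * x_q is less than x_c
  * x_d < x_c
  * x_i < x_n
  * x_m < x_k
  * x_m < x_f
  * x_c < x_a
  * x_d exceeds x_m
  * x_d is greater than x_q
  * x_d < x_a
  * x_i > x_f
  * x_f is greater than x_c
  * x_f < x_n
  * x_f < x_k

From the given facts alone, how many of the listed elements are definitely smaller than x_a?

4

The elements the relations force below x_a are x_m, x_q, x_d, x_c — no chain reaches any other.
That is 4.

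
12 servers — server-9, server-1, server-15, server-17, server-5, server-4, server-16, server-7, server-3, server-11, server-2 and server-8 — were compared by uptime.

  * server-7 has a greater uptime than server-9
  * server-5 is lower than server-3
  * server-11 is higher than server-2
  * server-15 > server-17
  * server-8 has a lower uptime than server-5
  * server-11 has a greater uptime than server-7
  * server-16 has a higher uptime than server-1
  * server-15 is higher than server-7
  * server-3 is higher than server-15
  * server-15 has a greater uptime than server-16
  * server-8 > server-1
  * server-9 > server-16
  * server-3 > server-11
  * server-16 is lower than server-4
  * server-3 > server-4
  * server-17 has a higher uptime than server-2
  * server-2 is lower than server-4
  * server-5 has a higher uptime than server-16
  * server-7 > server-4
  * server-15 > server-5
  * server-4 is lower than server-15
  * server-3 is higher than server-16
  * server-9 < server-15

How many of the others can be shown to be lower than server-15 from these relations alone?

9

From server-15 the given relations immediately reach server-16, server-9, server-4, server-7, server-5, server-17.
From those, server-1, server-2, server-8 — 9 in total.
Nothing else is reachable below server-15; 9 in all.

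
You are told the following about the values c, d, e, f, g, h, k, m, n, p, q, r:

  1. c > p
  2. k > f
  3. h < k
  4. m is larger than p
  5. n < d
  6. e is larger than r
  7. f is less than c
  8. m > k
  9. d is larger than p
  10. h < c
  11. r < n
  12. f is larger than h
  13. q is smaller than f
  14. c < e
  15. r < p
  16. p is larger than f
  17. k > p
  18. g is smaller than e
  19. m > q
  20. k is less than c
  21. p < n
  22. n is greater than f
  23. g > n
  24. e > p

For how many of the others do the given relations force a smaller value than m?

6

The elements the relations force below m are r, q, h, f, p, k — no chain reaches any other.
That is 6.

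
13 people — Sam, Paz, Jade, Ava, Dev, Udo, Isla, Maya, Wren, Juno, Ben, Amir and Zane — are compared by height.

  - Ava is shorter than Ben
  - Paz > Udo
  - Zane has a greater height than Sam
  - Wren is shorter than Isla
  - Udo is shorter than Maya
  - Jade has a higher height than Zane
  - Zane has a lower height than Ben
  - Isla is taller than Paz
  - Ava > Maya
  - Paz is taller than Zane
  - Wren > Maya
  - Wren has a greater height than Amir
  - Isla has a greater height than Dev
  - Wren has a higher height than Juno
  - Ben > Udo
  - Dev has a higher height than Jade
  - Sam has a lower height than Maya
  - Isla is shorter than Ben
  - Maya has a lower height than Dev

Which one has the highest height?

Ben

Udo is not greatest since Udo < Maya; Sam is not greatest since Sam < Maya; Maya is not greatest since Maya < Ava; Juno is not greatest since Juno < Wren; Zane is not greatest since Zane < Ben; Paz is not greatest since Paz < Isla; Amir is not greatest since Amir < Wren; Ava is not greatest since Ava < Ben; Jade is not greatest since Jade < Dev; Wren is not greatest since Wren < Isla; Dev is not greatest since Dev < Isla; Isla is not greatest since Isla < Ben.
Only Ben has nothing above it, so Ben is the highest height.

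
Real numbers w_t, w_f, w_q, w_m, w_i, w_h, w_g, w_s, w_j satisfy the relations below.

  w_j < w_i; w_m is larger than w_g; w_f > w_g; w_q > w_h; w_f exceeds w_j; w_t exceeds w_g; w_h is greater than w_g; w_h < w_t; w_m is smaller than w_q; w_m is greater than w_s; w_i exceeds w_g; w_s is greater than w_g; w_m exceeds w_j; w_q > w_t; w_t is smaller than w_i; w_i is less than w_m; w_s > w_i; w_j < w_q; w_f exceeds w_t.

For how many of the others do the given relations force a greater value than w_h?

6

The elements the relations force above w_h are w_t, w_f, w_i, w_s, w_m, w_q — no chain reaches any other.
That is 6.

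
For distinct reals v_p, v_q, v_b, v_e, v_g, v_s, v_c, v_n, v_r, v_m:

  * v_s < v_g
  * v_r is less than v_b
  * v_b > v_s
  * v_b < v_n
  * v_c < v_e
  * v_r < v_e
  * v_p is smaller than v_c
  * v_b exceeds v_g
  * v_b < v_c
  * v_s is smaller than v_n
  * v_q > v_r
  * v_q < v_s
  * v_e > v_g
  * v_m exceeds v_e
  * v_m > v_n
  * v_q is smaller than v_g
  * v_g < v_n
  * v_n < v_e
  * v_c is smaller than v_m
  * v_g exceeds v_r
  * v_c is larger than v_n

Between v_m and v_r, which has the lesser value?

v_r

v_r < v_q < v_s < v_g < v_b < v_n < v_e < v_m, by transitivity through v_q, v_s, v_g, v_b, v_n, v_e.
So v_r < v_m; v_r is the smaller of the two.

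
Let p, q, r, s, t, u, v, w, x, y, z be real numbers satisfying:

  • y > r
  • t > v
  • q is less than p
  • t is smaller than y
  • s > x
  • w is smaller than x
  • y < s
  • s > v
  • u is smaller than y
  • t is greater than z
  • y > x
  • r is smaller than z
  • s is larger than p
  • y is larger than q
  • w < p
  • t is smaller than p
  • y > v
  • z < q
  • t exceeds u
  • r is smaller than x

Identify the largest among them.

s

Chaining downward from s: directly below it, v, p, x, y; then r, w, u, q, t; then z.
That covers every other element, and nothing is given above s, so s is the largest.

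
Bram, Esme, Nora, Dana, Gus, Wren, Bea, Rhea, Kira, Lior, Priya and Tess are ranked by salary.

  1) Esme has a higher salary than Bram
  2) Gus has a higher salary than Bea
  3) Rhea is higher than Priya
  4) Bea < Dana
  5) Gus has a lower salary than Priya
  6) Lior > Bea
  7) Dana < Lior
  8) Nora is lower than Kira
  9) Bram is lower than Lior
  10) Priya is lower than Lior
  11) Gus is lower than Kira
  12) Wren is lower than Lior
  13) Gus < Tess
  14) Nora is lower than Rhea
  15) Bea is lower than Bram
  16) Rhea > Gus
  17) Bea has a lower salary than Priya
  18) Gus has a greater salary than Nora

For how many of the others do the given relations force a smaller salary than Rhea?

The elements the relations force below Rhea are Nora, Bea, Gus, Priya — no chain reaches any other.
That is 4.

4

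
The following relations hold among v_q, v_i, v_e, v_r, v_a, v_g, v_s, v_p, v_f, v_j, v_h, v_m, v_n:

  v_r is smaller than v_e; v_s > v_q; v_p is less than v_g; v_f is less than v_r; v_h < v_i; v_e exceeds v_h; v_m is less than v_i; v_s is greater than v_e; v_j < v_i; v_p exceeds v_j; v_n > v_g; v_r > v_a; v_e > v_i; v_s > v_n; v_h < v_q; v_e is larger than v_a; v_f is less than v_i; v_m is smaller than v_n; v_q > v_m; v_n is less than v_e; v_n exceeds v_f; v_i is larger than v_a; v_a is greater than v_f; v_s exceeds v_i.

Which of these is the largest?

v_s

v_f is not greatest since v_f < v_i; v_m is not greatest since v_m < v_q; v_j is not greatest since v_j < v_p; v_h is not greatest since v_h < v_i; v_a is not greatest since v_a < v_r; v_p is not greatest since v_p < v_g; v_q is not greatest since v_q < v_s; v_i is not greatest since v_i < v_s; v_g is not greatest since v_g < v_n; v_r is not greatest since v_r < v_e; v_n is not greatest since v_n < v_s; v_e is not greatest since v_e < v_s.
Only v_s has nothing above it, so v_s is the largest.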